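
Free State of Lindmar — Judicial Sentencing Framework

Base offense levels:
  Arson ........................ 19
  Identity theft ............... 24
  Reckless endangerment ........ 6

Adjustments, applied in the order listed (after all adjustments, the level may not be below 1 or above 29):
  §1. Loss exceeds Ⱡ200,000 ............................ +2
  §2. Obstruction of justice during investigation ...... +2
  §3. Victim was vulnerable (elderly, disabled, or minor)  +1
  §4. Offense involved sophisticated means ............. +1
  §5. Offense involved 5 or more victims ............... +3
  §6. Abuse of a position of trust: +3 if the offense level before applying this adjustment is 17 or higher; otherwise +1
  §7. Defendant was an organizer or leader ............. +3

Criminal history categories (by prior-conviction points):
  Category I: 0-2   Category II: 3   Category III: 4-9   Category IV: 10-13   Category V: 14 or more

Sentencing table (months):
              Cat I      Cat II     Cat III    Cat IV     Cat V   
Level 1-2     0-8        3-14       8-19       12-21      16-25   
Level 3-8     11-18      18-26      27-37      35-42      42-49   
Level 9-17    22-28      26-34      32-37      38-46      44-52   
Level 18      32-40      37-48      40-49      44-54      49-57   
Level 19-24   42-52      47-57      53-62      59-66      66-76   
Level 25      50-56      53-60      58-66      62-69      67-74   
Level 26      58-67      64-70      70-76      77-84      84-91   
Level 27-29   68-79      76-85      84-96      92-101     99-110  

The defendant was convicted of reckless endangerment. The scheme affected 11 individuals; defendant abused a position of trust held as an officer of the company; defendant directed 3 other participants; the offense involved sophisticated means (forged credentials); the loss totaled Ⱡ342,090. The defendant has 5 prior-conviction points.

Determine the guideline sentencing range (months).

Base offense level for reckless endangerment: 6.
§1 applies: 6 + 2 = 8.
§4 applies: 8 + 1 = 9.
§5 applies: 9 + 3 = 12.
§6 applies (level before this adjustment is 12 < 17, so +1): 12 + 1 = 13.
§7 applies: 13 + 3 = 16.
Final offense level: 16.
Criminal history: 5 prior points → Category III (4-9).
Level 16 falls in the 9-17 band.
Grid: Level 9-17 × Category III = 32-37 months.

32-37 months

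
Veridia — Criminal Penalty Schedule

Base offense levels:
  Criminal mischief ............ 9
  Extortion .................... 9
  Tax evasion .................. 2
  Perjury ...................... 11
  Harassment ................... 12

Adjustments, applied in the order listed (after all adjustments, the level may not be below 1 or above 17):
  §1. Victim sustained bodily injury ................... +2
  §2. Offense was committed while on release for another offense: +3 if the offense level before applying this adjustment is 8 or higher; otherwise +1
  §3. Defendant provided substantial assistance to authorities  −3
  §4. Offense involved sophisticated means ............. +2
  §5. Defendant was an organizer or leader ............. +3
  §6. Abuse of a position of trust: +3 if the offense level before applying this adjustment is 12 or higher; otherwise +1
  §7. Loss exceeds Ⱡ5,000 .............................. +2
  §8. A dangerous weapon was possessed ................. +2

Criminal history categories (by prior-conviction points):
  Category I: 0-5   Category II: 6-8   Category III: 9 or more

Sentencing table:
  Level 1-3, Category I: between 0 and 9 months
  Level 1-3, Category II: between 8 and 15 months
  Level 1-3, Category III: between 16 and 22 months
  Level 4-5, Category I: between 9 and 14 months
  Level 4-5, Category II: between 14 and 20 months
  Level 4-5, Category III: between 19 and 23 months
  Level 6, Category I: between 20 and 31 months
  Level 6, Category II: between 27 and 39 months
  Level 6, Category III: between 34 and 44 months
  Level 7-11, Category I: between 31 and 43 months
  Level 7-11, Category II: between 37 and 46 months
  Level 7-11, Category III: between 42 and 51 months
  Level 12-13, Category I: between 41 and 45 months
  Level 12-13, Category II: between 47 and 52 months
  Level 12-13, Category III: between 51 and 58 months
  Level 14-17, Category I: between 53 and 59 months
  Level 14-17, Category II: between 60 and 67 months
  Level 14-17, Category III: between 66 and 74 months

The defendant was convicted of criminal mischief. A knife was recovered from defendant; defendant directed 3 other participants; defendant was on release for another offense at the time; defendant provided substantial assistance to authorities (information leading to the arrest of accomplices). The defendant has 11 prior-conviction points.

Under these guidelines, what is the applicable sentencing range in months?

Base offense level for criminal mischief: 9.
§1 does not apply.
§2 applies (level before this adjustment is 9 ≥ 8, so +3): 9 + 3 = 12.
§3 applies: 12 − 3 = 9.
§4 does not apply.
§5 applies: 9 + 3 = 12.
§8 applies: 12 + 2 = 14.
Final offense level: 14.
Criminal history: 11 prior points → Category III (9+).
Level 14 falls in the 14-17 band.
Grid: Level 14-17 × Category III = 66-74 months.

66-74 months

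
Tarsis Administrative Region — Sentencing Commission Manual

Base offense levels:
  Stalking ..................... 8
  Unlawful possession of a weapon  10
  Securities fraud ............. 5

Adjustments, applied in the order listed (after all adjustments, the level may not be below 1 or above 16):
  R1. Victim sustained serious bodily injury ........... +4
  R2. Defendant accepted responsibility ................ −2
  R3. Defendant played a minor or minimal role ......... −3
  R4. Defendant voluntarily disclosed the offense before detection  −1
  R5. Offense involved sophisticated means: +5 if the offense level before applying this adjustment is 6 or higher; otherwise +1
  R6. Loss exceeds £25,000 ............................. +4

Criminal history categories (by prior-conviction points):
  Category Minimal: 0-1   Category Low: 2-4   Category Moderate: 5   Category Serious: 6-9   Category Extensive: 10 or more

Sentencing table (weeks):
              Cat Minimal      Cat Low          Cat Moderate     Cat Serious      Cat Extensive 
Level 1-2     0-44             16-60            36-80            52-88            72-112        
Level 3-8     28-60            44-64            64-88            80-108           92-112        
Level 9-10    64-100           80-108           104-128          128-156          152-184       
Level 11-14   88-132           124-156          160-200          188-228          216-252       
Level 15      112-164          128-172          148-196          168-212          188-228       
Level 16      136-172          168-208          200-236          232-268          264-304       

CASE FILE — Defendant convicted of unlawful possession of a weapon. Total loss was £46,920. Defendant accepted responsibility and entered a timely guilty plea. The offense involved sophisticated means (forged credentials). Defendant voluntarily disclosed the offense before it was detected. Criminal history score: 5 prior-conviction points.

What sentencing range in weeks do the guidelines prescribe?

200-236 weeks

Base offense level for unlawful possession of a weapon: 10.
R2 applies: 10 − 2 = 8.
R4 applies: 8 − 1 = 7.
R5 applies (level before this adjustment is 7 ≥ 6, so +5): 7 + 5 = 12.
R6 applies: 12 + 4 = 16.
Final offense level: 16.
Criminal history: 5 prior points → Category Moderate (5).
Level 16 falls in the 16 band.
Grid: Level 16 × Category Moderate = 200-236 weeks.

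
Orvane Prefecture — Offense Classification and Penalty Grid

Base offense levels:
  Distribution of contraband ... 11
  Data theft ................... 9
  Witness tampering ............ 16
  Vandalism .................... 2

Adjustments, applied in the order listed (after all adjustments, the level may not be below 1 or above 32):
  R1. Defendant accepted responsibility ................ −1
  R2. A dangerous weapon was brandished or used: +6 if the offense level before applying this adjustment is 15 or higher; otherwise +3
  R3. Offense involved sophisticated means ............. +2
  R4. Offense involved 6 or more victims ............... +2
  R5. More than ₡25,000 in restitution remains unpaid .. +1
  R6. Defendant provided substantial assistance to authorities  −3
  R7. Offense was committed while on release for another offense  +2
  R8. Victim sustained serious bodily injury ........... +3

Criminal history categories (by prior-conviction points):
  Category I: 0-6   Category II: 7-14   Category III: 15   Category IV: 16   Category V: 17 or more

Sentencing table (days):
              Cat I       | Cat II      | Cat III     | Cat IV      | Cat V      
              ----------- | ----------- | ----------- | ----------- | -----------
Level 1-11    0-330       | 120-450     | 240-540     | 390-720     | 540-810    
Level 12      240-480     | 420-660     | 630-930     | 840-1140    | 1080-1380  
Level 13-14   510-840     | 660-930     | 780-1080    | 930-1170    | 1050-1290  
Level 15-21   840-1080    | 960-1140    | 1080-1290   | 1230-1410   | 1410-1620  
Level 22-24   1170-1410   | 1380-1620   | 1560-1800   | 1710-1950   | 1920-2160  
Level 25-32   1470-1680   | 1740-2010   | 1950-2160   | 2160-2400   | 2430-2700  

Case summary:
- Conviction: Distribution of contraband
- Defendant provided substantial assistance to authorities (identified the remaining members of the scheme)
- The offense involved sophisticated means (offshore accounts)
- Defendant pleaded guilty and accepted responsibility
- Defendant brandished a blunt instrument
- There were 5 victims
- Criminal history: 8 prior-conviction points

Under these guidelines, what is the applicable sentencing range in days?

420-660 days

Base offense level for distribution of contraband: 11.
R1 applies: 11 − 1 = 10.
R2 applies (level before this adjustment is 10 < 15, so +3): 10 + 3 = 13.
R3 applies: 13 + 2 = 15.
R6 applies: 15 − 3 = 12.
Final offense level: 12.
Criminal history: 8 prior points → Category II (7-14).
Level 12 falls in the 12 band.
Grid: Level 12 × Category II = 420-660 days.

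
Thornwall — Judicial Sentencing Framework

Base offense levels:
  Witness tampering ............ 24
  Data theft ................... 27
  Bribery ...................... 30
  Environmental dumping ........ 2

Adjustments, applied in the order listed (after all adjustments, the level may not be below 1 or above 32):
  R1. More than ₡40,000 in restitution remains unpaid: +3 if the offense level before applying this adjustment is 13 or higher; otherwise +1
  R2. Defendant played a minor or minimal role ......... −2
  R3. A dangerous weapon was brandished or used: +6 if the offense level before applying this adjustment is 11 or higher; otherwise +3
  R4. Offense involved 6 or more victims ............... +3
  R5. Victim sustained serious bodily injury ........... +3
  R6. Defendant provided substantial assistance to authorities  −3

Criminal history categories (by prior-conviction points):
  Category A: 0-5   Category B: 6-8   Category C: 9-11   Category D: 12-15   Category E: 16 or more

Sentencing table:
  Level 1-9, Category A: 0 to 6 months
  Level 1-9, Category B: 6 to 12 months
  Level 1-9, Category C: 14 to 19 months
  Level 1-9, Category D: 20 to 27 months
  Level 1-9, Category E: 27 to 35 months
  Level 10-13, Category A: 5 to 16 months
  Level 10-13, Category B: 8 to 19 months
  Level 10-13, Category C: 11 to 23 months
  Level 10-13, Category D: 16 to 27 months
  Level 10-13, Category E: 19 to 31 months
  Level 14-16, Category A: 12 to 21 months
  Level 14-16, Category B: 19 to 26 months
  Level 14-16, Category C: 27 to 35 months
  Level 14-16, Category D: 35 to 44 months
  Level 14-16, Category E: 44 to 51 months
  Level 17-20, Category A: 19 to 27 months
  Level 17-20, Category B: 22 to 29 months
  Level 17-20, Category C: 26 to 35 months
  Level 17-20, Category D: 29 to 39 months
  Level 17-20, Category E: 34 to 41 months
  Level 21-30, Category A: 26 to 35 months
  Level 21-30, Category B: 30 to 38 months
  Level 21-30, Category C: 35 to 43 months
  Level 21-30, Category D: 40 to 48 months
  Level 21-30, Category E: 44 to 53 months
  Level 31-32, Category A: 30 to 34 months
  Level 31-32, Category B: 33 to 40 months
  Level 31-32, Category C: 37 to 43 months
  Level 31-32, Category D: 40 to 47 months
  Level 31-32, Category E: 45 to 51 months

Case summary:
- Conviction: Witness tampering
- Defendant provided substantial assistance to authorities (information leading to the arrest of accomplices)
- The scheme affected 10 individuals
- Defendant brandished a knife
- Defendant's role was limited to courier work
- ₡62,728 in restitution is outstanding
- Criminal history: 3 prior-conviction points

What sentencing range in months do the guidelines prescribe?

Base offense level for witness tampering: 24.
R1 applies (level before this adjustment is 24 ≥ 13, so +3): 24 + 3 = 27.
R2 applies: 27 − 2 = 25.
R3 applies (level before this adjustment is 25 ≥ 11, so +6): 25 + 6 = 31.
R4 applies: 31 + 3 = 34.
R6 applies: 34 − 3 = 31.
Final offense level: 31.
Criminal history: 3 prior points → Category A (0-5).
Level 31 falls in the 31-32 band.
Grid: Level 31-32 × Category A = 30-34 months.

30-34 months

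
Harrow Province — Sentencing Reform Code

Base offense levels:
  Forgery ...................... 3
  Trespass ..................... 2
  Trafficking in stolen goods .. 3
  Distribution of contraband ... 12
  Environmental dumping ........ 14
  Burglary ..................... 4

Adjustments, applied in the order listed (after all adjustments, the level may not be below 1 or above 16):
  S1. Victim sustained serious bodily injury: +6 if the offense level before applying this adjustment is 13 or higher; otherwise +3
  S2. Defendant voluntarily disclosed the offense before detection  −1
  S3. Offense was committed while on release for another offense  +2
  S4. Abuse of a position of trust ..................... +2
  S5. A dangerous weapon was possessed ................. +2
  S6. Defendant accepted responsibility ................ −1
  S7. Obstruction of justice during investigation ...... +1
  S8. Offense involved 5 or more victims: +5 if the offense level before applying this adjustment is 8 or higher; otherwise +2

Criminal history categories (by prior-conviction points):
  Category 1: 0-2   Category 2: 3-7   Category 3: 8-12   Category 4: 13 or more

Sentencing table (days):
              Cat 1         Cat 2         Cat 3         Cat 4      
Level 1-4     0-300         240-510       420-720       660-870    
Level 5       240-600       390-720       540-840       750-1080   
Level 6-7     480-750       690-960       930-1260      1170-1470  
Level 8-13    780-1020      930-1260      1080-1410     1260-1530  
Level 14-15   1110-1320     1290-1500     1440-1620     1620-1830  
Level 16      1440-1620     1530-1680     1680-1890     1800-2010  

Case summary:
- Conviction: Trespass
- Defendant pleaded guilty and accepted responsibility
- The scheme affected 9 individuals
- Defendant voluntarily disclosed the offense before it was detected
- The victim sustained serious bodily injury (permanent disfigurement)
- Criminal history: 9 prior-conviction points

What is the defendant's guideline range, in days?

540-840 days

Base offense level for trespass: 2.
S1 applies (level before this adjustment is 2 < 13, so +3): 2 + 3 = 5.
S2 applies: 5 − 1 = 4.
S6 applies: 4 − 1 = 3.
S7 does not apply.
S8 applies (level before this adjustment is 3 < 8, so +2): 3 + 2 = 5.
Final offense level: 5.
Criminal history: 9 prior points → Category 3 (8-12).
Level 5 falls in the 5 band.
Grid: Level 5 × Category 3 = 540-840 days.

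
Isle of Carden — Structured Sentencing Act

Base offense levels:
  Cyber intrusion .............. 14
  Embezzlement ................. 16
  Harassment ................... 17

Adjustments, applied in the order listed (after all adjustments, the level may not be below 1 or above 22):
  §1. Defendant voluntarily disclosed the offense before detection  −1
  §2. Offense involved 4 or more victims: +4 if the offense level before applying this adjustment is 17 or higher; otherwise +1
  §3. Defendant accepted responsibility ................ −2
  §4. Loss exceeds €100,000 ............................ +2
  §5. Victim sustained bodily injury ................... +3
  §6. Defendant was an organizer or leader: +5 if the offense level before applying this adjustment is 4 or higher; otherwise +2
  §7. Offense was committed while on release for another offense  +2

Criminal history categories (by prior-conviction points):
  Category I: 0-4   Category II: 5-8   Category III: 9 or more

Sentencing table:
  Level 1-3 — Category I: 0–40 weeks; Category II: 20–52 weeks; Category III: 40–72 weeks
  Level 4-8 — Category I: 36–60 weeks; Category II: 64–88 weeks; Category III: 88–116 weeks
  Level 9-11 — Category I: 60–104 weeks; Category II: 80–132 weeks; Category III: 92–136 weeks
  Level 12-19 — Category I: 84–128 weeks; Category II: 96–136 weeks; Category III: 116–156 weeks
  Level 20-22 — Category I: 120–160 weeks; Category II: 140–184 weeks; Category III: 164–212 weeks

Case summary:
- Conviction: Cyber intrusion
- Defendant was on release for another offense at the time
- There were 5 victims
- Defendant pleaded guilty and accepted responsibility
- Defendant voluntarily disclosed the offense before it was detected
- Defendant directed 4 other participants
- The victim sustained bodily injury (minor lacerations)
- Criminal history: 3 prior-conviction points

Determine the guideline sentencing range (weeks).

120-160 weeks

Base offense level for cyber intrusion: 14.
§1 applies: 14 − 1 = 13.
§2 applies (level before this adjustment is 13 < 17, so +1): 13 + 1 = 14.
§3 applies: 14 − 2 = 12.
§4 does not apply.
§5 applies: 12 + 3 = 15.
§6 applies (level before this adjustment is 15 ≥ 4, so +5): 15 + 5 = 20.
§7 applies: 20 + 2 = 22.
Final offense level: 22.
Criminal history: 3 prior points → Category I (0-4).
Level 22 falls in the 20-22 band.
Grid: Level 20-22 × Category I = 120-160 weeks.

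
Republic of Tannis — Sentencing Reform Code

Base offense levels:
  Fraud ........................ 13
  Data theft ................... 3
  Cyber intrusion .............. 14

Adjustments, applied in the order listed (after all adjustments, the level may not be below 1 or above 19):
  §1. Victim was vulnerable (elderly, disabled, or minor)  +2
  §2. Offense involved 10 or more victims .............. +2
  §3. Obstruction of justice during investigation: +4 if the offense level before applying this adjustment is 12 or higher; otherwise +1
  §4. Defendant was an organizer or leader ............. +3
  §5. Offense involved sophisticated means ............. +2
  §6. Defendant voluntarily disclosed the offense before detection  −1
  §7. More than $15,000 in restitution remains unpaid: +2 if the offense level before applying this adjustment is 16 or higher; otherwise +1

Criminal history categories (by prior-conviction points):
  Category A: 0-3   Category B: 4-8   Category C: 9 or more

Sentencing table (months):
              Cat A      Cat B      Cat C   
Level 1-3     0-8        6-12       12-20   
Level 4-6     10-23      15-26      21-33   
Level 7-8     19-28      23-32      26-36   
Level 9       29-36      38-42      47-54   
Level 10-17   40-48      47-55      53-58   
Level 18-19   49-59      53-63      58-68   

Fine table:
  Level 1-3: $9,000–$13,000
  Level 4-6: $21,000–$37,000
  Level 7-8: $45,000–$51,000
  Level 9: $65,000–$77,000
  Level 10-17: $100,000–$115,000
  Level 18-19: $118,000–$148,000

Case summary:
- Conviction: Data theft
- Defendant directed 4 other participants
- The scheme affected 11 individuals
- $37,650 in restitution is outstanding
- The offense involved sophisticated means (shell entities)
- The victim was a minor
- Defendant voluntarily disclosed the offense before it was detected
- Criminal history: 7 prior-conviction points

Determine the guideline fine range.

Base offense level for data theft: 3.
§1 applies: 3 + 2 = 5.
§2 applies: 5 + 2 = 7.
§3 does not apply.
§4 applies: 7 + 3 = 10.
§5 applies: 10 + 2 = 12.
§6 applies: 12 − 1 = 11.
§7 applies (level before this adjustment is 11 < 16, so +1): 11 + 1 = 12.
Final offense level: 12.
Level 12 falls in the 10-17 band.
Fine table: Level 10-17 → $100,000–$115,000.

$100,000–$115,000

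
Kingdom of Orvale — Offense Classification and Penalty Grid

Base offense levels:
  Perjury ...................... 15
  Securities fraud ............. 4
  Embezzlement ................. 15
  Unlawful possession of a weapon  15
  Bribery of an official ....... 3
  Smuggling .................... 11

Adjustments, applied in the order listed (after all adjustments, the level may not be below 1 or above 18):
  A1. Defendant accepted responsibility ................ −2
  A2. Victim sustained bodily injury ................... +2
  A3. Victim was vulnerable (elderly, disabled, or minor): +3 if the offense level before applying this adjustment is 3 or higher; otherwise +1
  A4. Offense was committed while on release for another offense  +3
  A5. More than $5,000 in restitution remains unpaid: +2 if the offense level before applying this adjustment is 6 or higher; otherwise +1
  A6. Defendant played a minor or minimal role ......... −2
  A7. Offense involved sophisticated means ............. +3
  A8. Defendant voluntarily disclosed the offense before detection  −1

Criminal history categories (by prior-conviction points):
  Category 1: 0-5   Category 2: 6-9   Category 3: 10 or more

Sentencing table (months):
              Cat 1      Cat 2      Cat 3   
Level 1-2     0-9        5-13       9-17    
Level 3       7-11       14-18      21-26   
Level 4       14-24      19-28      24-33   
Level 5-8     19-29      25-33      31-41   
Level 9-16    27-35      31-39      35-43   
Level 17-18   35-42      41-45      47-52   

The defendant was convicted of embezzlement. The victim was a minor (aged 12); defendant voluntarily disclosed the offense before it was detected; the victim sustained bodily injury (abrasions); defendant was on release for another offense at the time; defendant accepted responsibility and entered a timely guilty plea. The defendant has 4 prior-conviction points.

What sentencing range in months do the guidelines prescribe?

Base offense level for embezzlement: 15.
A1 applies: 15 − 2 = 13.
A2 applies: 13 + 2 = 15.
A3 applies (level before this adjustment is 15 ≥ 3, so +3): 15 + 3 = 18.
A4 applies: 18 + 3 = 21.
A7 does not apply.
A8 applies: 21 − 1 = 20.
Level 20 exceeds the maximum of 18; capped at 18.
Final offense level: 18.
Criminal history: 4 prior points → Category 1 (0-5).
Level 18 falls in the 17-18 band.
Grid: Level 17-18 × Category 1 = 35-42 months.

35-42 months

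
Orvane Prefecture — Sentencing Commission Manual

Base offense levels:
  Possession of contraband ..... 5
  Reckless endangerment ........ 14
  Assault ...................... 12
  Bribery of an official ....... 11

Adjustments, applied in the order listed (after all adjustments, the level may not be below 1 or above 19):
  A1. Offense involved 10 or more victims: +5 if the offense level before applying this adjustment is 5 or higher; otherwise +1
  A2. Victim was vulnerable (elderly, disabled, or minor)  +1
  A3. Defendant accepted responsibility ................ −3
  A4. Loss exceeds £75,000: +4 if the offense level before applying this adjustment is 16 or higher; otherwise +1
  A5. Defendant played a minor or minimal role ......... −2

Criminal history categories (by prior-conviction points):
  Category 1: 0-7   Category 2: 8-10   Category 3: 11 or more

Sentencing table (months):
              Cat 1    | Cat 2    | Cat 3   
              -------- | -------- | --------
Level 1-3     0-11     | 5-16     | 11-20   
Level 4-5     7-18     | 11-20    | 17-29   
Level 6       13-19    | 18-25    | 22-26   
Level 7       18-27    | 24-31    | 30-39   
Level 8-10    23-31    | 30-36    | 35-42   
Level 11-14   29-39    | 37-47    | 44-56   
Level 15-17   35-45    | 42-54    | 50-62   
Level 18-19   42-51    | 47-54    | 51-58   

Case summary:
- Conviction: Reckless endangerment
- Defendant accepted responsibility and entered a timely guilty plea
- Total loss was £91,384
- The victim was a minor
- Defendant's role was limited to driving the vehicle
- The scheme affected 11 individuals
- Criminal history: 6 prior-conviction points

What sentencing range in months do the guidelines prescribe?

Base offense level for reckless endangerment: 14.
A1 applies (level before this adjustment is 14 ≥ 5, so +5): 14 + 5 = 19.
A2 applies: 19 + 1 = 20.
A3 applies: 20 − 3 = 17.
A4 applies (level before this adjustment is 17 ≥ 16, so +4): 17 + 4 = 21.
A5 applies: 21 − 2 = 19.
Final offense level: 19.
Criminal history: 6 prior points → Category 1 (0-7).
Level 19 falls in the 18-19 band.
Grid: Level 18-19 × Category 1 = 42-51 months.

42-51 months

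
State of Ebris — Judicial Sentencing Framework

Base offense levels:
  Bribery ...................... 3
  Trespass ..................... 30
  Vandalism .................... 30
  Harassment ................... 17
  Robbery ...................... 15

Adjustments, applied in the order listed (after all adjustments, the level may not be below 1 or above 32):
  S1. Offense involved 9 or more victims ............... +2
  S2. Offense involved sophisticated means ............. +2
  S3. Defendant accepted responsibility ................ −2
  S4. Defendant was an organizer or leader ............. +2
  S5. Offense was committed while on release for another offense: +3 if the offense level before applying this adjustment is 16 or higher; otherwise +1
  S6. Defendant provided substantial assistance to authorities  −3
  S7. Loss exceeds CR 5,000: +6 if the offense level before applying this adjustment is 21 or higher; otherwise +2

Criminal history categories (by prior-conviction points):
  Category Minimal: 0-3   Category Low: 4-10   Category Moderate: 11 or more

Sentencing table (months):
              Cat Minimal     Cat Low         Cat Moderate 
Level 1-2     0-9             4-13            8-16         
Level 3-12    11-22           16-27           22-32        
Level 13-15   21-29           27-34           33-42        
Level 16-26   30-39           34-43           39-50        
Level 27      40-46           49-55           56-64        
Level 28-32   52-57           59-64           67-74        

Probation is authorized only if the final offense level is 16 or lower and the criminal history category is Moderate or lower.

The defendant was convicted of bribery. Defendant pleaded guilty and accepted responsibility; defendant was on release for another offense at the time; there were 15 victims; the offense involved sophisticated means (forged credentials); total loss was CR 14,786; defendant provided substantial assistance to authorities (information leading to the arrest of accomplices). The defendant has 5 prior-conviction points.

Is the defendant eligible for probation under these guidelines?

Base offense level for bribery: 3.
S1 applies: 3 + 2 = 5.
S2 applies: 5 + 2 = 7.
S3 applies: 7 − 2 = 5.
S5 applies (level before this adjustment is 5 < 16, so +1): 5 + 1 = 6.
S6 applies: 6 − 3 = 3.
S7 applies (level before this adjustment is 3 < 21, so +2): 3 + 2 = 5.
Final offense level: 5.
Criminal history: 5 prior points → Category Low (4-10).
Level 5 falls in the 3-12 band.
Grid: Level 3-12 × Category Low = 16-27 months.
Probation check: level 5 ≤ 16 and category Low ≤ Moderate → eligible.

Yes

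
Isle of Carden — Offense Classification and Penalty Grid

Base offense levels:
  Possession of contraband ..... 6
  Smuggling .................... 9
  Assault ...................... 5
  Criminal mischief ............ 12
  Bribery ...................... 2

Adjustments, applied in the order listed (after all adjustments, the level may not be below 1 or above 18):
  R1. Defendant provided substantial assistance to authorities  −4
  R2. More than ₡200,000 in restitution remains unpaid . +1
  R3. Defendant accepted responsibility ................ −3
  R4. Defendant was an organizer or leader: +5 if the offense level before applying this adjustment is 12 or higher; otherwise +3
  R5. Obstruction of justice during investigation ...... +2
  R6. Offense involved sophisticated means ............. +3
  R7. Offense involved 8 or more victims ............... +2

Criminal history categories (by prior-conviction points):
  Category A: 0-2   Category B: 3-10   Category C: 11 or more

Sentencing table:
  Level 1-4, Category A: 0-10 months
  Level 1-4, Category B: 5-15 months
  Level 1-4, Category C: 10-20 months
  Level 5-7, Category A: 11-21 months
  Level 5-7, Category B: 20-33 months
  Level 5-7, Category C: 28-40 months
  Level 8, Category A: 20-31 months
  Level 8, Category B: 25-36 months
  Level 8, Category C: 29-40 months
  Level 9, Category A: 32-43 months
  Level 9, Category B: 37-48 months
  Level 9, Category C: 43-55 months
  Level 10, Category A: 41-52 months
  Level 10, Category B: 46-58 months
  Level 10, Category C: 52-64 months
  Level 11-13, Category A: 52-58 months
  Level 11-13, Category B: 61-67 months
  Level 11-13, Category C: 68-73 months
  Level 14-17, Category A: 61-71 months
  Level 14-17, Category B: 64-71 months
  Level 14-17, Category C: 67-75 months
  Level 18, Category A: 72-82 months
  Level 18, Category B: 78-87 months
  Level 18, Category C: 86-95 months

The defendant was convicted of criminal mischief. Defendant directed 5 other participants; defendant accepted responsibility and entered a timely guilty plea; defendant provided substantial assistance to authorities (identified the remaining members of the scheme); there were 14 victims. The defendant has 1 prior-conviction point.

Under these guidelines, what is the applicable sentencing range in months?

Base offense level for criminal mischief: 12.
R1 applies: 12 − 4 = 8.
R3 applies: 8 − 3 = 5.
R4 applies (level before this adjustment is 5 < 12, so +3): 5 + 3 = 8.
R6 does not apply.
R7 applies: 8 + 2 = 10.
Final offense level: 10.
Criminal history: 1 prior point → Category A (0-2).
Level 10 falls in the 10 band.
Grid: Level 10 × Category A = 41-52 months.

41-52 months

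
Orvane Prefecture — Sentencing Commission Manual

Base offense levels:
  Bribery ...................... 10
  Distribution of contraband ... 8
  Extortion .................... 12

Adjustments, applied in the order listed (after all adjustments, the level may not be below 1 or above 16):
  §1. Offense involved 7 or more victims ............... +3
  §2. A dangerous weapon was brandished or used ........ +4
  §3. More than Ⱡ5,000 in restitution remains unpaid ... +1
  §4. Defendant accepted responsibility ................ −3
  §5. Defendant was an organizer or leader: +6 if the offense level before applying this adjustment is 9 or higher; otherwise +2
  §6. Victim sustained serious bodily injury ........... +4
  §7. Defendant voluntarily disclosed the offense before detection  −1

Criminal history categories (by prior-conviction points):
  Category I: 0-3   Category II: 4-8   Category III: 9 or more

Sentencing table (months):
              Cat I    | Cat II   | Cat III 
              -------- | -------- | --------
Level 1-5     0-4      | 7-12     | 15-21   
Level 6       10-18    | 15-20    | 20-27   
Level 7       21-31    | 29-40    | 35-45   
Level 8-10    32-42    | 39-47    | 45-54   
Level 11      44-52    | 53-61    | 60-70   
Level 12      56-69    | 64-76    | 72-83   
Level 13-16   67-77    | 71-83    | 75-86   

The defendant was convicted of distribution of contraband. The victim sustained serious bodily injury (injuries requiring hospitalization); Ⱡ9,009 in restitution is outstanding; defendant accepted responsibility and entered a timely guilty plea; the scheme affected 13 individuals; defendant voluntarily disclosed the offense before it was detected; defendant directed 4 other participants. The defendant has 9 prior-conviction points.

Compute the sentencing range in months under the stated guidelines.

75-86 months

Base offense level for distribution of contraband: 8.
§1 applies: 8 + 3 = 11.
§3 applies: 11 + 1 = 12.
§4 applies: 12 − 3 = 9.
§5 applies (level before this adjustment is 9 ≥ 9, so +6): 9 + 6 = 15.
§6 applies: 15 + 4 = 19.
§7 applies: 19 − 1 = 18.
Level 18 exceeds the maximum of 16; capped at 16.
Final offense level: 16.
Criminal history: 9 prior points → Category III (9+).
Level 16 falls in the 13-16 band.
Grid: Level 13-16 × Category III = 75-86 months.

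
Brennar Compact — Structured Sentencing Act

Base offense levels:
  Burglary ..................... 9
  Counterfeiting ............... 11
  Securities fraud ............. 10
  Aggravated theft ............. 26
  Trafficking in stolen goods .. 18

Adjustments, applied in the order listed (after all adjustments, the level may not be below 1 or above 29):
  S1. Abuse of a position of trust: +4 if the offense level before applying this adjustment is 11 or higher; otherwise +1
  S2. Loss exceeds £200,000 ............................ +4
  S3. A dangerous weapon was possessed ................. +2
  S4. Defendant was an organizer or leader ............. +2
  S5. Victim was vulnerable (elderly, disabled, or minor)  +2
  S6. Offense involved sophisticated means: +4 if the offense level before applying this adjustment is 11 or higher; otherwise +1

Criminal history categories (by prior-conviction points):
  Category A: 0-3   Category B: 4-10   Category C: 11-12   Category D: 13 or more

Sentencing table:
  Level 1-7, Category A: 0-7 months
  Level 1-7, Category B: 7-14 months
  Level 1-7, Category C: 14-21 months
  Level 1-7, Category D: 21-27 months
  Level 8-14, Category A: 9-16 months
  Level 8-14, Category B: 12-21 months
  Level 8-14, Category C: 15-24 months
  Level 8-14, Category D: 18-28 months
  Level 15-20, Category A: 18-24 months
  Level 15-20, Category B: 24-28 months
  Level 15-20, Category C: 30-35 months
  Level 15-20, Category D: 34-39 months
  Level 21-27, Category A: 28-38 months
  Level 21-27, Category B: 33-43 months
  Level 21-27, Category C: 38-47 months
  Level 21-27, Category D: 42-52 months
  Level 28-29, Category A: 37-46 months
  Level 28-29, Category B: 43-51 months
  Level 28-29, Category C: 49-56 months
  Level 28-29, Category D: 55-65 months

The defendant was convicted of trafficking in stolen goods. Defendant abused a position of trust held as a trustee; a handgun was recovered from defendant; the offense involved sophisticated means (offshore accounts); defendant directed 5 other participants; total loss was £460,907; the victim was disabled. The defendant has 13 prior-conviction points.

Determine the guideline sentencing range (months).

55-65 months

Base offense level for trafficking in stolen goods: 18.
S1 applies (level before this adjustment is 18 ≥ 11, so +4): 18 + 4 = 22.
S2 applies: 22 + 4 = 26.
S3 applies: 26 + 2 = 28.
S4 applies: 28 + 2 = 30.
S5 applies: 30 + 2 = 32.
S6 applies (level before this adjustment is 32 ≥ 11, so +4): 32 + 4 = 36.
Level 36 exceeds the maximum of 29; capped at 29.
Final offense level: 29.
Criminal history: 13 prior points → Category D (13+).
Level 29 falls in the 28-29 band.
Grid: Level 28-29 × Category D = 55-65 months.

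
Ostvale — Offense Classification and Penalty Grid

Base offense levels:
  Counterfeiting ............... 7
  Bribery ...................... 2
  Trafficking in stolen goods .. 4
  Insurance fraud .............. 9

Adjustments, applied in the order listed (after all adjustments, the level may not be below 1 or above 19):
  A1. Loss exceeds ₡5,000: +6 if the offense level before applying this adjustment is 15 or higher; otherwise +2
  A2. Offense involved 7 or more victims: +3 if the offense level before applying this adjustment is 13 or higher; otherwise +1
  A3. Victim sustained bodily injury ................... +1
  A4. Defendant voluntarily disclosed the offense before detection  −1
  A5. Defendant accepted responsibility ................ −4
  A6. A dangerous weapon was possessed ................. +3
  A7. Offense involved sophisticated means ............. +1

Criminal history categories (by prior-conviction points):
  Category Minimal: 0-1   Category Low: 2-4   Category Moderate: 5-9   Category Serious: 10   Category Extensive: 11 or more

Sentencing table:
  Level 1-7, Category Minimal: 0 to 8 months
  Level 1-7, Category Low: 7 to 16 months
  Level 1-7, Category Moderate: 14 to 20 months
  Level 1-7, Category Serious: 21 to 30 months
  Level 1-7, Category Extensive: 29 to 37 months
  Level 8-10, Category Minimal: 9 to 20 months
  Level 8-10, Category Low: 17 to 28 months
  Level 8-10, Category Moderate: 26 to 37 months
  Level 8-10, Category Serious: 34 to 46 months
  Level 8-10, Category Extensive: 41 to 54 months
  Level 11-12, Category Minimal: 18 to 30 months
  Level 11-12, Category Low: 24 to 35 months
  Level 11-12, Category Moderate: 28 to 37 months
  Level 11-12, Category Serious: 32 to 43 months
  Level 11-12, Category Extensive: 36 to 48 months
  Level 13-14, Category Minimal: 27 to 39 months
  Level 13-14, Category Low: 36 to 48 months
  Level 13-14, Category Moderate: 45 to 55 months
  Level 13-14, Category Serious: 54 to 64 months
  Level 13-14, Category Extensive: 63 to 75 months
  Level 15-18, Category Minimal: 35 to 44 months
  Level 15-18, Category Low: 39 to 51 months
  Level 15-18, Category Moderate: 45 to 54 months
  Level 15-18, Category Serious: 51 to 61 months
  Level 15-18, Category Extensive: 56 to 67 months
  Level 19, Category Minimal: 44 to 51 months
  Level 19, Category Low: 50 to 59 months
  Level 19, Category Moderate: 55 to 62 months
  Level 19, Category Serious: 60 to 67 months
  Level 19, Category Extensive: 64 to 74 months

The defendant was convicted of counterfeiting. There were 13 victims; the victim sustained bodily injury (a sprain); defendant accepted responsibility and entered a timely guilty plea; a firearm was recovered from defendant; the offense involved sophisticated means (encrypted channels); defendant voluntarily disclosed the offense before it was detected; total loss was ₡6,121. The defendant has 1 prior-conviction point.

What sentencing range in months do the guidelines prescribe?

Base offense level for counterfeiting: 7.
A1 applies (level before this adjustment is 7 < 15, so +2): 7 + 2 = 9.
A2 applies (level before this adjustment is 9 < 13, so +1): 9 + 1 = 10.
A3 applies: 10 + 1 = 11.
A4 applies: 11 − 1 = 10.
A5 applies: 10 − 4 = 6.
A6 applies: 6 + 3 = 9.
A7 applies: 9 + 1 = 10.
Final offense level: 10.
Criminal history: 1 prior point → Category Minimal (0-1).
Level 10 falls in the 8-10 band.
Grid: Level 8-10 × Category Minimal = 9-20 months.

9-20 months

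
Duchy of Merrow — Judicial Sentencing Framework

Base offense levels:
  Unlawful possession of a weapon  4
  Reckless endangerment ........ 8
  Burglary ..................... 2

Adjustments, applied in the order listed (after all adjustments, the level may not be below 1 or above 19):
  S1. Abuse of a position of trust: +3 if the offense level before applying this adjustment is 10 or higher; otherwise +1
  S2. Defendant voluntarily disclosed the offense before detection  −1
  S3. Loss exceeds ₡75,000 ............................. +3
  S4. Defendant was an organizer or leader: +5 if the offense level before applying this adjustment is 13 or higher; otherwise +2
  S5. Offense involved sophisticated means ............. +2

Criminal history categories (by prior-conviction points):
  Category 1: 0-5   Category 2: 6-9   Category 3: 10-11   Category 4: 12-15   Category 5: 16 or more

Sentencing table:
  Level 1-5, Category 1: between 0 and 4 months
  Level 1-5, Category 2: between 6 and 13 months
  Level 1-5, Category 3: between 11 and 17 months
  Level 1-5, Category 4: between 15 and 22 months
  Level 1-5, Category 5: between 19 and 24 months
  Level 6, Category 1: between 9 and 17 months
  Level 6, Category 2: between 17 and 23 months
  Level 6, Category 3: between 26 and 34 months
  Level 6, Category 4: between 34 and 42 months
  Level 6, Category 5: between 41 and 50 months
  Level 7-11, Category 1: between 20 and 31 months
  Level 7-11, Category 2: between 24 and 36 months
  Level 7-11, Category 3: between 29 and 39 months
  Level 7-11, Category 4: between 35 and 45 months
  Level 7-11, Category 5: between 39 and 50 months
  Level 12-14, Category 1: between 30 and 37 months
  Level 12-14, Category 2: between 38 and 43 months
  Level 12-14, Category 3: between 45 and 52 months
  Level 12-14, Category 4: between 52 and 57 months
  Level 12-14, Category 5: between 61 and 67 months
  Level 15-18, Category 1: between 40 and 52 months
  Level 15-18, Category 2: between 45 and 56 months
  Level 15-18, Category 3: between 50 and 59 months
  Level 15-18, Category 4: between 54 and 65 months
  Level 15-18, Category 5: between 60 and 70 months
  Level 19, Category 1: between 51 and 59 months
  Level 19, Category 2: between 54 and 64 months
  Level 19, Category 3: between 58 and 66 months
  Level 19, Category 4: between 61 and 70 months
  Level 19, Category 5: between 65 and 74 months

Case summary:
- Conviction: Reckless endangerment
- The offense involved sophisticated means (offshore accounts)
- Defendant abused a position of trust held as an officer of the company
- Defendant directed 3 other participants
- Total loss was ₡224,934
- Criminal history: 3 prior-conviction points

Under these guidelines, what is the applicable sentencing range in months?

Base offense level for reckless endangerment: 8.
S1 applies (level before this adjustment is 8 < 10, so +1): 8 + 1 = 9.
S2 does not apply.
S3 applies: 9 + 3 = 12.
S4 applies (level before this adjustment is 12 < 13, so +2): 12 + 2 = 14.
S5 applies: 14 + 2 = 16.
Final offense level: 16.
Criminal history: 3 prior points → Category 1 (0-5).
Level 16 falls in the 15-18 band.
Grid: Level 15-18 × Category 1 = 40-52 months.

40-52 months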